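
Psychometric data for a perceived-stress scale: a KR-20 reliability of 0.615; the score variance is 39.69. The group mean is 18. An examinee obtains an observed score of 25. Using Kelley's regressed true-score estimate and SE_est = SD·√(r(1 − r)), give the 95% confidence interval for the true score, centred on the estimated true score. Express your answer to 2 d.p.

SD = √39.69 = 6.3000
Estimated true score = 0.6150×25 + (1 − 0.6150)×18 ≈ 22.3050
SE_est = SD × √(r(1 − r)) = 6.3000 × √0.2368 ≈ 6.3000 × 0.4866 ≈ 3.0656
CI = 22.3050 ± 1.96 × 3.0656 → [16.2965, 28.3135]

[16.30, 28.31]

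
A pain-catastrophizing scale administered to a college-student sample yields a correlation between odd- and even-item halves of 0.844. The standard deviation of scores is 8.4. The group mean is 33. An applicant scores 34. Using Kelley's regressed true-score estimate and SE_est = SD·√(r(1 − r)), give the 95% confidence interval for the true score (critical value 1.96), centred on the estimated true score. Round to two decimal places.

[29.33, 38.50]

Full-length reliability (Spearman-Brown) = 2(0.844)/(1+0.844) ≃ 0.91540
Estimated true score = 0.91540·34 + (1 − 0.91540)·33 ≃ 33.91540
SE_est = SD · √(r(1 − r)) = 8.40000 · √0.07744 ≃ 8.40000 · 0.27828 ≃ 2.33758
CI = 33.91540 ± 1.96 · 2.33758 → [29.33374, 38.49706]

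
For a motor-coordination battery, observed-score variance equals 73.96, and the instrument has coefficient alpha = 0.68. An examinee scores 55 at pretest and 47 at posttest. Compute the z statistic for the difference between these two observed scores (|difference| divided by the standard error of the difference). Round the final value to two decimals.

1.16

SD = √73.96 ≃ 8.600
SEM = 8.600·√(1 − 0.680) ≃ 4.865
SE_diff = SEM · √2 ≃ 4.865 · 1.414 ≃ 6.880
z = 8 / 6.880 ≃ 1.163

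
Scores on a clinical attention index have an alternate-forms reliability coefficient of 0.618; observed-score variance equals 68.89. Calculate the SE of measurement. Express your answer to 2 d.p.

σ = 68.89^(1/2) = 8.300
The standard error of measurement is 8.300×√(1 − 0.618) ≈ 8.300×0.618 ≈ 5.130.

5.13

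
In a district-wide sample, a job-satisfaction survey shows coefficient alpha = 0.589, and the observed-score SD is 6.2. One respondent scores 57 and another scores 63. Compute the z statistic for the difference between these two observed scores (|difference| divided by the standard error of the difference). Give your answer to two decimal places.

1.07

SEM = 6.2000 · √(1 − 0.5890) = 6.2000 · √0.4110 ≈ 6.2000 · 0.6411 ≈ 3.9748
SE_diff = SEM · √2 ≈ 3.9748 · 1.4142 ≈ 5.6212
z = 6 / 5.6212 ≈ 1.0674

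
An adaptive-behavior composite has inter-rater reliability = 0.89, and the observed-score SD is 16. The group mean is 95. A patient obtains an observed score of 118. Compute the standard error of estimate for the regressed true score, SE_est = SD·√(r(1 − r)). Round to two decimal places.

5.01

SE_est = SD × √(r(1 − r)) = 16.0000 × √0.0979 ≈ 16.0000 × 0.3129 ≈ 5.0062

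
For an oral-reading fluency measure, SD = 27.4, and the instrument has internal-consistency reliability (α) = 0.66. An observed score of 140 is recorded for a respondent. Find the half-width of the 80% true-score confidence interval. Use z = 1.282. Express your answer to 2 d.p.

The standard error of measurement is 27.40000·√(1 − 0.66000) ≈ 27.40000·0.58310 ≈ 15.97681.
Half-width = 1.282·15.97681 ≈ 20.48227

20.48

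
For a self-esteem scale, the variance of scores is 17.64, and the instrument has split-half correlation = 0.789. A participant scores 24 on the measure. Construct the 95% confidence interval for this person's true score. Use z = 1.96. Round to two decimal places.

σ = 17.64^(1/2) = 4.2000
Spearman-Brown: r = 2(0.789) / (1 + 0.789) = 1.5780 / 1.7890 ≈ 0.8821
The standard error of measurement is 4.2000·√(1 − 0.8821) ≈ 4.2000·0.3434 ≈ 1.4424.
Margin = 1.96 · 1.4424 ≈ 2.8271
Interval: (21.1729, 26.8271)

[21.17, 26.83]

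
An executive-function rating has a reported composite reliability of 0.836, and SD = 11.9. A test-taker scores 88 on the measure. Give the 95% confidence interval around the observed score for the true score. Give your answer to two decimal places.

[78.55, 97.45]

SEM = 11.90000 × √(1 − 0.83600) = 11.90000 × √0.16400 ≃ 11.90000 × 0.40497 ≃ 4.81913
1.96 × SEM ≃ 9.44550
CI = 88 ± 9.44550 → [78.55450, 97.44550]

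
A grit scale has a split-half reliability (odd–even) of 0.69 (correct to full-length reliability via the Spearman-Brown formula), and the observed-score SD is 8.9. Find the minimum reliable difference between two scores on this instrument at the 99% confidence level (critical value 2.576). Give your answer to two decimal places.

13.89

Spearman-Brown: r = 2(0.69) / (1 + 0.69) = 1.3800 / 1.6900 ≈ 0.8166
The standard error of measurement is 8.9000×√(1 − 0.8166) ≈ 8.9000×0.4283 ≈ 3.8118.
Standard error of the difference = 3.8118·√2 ≈ 5.3907
Smallest detectable difference = 2.576×5.3907 ≈ 13.8864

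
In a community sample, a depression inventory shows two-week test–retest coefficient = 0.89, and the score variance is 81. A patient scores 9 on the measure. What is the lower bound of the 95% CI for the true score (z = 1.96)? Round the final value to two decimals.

3.15

SD = √81 ≈ 9.000
SEM = 9.000*√(1 − 0.890) ≈ 2.985
1.96 * SEM ≈ 5.851
Lower bound: 9 − 5.851 = 3.149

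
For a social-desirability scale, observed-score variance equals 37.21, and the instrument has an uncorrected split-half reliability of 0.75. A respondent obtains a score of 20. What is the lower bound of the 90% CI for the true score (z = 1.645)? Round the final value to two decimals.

σ = 37.21^(1/2) = 6.1000
Full-length reliability (Spearman-Brown) = 2(0.75)/(1+0.75) ≈ 0.8571
The standard error of measurement is 6.1000*√(1 − 0.8571) ≈ 6.1000*0.3780 ≈ 2.3056.
1.645 * SEM ≈ 3.7927
Lower bound: 20 − 3.7927 = 16.2073

16.21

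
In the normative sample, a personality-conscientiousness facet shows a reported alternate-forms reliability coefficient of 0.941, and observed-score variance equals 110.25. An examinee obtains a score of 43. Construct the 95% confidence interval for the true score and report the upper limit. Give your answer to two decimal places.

SD = √110.25 ≈ 10.500
SEM = 10.500 · √(1 − 0.941) = 10.500 · √0.059 ≈ 10.500 · 0.243 ≈ 2.550
Half-width = 1.96·2.550 ≈ 4.999
Upper bound: 43 + 4.999 = 47.999

48.00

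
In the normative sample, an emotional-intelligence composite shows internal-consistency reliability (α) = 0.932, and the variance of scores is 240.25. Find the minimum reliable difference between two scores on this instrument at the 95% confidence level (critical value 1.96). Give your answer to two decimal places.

SD = √240.25 = 15.500
SEM = 15.500 · √(1 − 0.932) = 15.500 · √0.068 ≈ 15.500 · 0.261 ≈ 4.042
Standard error of the difference = 4.042·√2 ≈ 5.716
Smallest detectable difference = 1.96·5.716 ≈ 11.204

11.20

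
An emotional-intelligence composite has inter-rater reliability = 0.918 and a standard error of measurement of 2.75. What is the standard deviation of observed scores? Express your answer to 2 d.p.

9.60

SD = 2.75 / √(1 − 0.918) ≃ 9.6034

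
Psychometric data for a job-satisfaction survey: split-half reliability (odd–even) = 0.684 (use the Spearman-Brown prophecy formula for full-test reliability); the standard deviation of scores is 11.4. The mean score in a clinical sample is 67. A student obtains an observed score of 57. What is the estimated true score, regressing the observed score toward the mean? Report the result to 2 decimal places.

Spearman-Brown: r = 2(0.684) / (1 + 0.684) = 1.368 / 1.684 ≈ 0.812
T̂ = r·X + (1 − r)·M = 0.812×57 + 0.188×67 ≈ 46.304 + 12.572 ≈ 58.876

58.88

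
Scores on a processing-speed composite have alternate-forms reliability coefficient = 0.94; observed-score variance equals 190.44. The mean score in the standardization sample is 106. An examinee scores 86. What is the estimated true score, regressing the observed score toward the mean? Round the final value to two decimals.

87.20

Estimated true score = 0.940*86 + (1 − 0.940)*106 ≃ 87.200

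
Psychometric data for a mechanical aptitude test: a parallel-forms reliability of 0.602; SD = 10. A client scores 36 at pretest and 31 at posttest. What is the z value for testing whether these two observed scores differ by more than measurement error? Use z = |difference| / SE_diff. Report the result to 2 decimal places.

0.56

SEM = 10.000*√(1 − 0.602) ≈ 6.309
SE_diff = SEM * √2 ≈ 6.309 * 1.414 ≈ 8.922
z = 5 / 8.922 ≈ 0.560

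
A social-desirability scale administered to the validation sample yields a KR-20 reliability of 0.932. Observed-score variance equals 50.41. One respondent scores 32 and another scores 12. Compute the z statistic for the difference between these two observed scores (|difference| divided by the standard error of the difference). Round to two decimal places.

SD = √50.41 ≈ 7.1000
SEM = 7.1000 * √(1 − 0.9320) = 7.1000 * √0.0680 ≈ 7.1000 * 0.2608 ≈ 1.8515
Standard error of the difference = 1.8515·√2 ≈ 2.6184
z = |32 − 12| / 2.6184 = 20 / 2.6184 ≈ 7.6384

7.64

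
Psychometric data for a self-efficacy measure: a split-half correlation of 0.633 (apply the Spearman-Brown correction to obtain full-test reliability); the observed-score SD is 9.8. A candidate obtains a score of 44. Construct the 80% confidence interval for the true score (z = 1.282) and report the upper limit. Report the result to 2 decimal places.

Spearman-Brown: r = 2(0.633) / (1 + 0.633) = 1.2660 / 1.6330 ≈ 0.7753
The standard error of measurement is 9.8000×√(1 − 0.7753) ≈ 9.8000×0.4741 ≈ 4.6459.
Half-width = 1.282×4.6459 ≈ 5.9560
Upper bound: 44 + 5.9560 = 49.9560

49.96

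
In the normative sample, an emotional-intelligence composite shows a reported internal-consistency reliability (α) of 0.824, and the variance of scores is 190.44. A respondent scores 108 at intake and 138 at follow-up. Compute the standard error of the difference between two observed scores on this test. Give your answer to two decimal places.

SD = √190.44 = 13.8000
The standard error of measurement is 13.8000×√(1 − 0.8240) ≈ 13.8000×0.4195 ≈ 5.7894.
SE_diff = √2 × SEM ≈ 8.1875

8.19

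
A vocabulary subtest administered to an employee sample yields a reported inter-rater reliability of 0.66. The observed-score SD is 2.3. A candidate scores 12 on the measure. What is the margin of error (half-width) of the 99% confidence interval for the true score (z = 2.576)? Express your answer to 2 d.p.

3.45

SEM = 2.3000·√(1 − 0.6600) ≃ 1.3411
2.576 · SEM ≃ 3.4547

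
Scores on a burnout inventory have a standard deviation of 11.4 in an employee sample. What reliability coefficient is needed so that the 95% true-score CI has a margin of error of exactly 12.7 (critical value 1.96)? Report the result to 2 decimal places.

0.68

Required SEM = 12.7 / 1.96 ≈ 6.480
Required reliability = 1 − (SEM/SD)² = 1 − 0.323 ≈ 0.677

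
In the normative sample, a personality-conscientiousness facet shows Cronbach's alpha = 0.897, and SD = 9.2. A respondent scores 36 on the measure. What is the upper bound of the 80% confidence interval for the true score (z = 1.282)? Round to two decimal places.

SEM = 9.2000 * √(1 − 0.8970) = 9.2000 * √0.1030 ≃ 9.2000 * 0.3209 ≃ 2.9526
Half-width = 1.282*2.9526 ≃ 3.7852
Upper bound: 36 + 3.7852 = 39.7852

39.79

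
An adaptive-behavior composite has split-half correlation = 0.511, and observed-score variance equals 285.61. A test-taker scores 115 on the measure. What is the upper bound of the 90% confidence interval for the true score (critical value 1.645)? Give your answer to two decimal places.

130.82

SD = √285.61 = 16.9000
Full-length reliability (Spearman-Brown) = 2(0.511)/(1+0.511) ≈ 0.6764
SEM = 16.9000 × √(1 − 0.6764) = 16.9000 × √0.3236 ≈ 16.9000 × 0.5689 ≈ 9.6141
Margin = 1.645 × 9.6141 ≈ 15.8152
Upper limit = 115 + 15.8152 ≈ 130.8152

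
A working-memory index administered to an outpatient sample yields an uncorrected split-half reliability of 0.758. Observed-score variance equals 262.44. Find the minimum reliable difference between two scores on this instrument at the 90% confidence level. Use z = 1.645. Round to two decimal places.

13.98

σ = 262.44^(1/2) = 16.200
Spearman-Brown: r = 2(0.758) / (1 + 0.758) = 1.516 / 1.758 ≈ 0.862
SEM = 16.200 · √(1 − 0.862) = 16.200 · √0.138 ≈ 16.200 · 0.371 ≈ 6.011
Standard error of the difference = 6.011·√2 ≈ 8.500
Smallest detectable difference = 1.645·8.500 ≈ 13.983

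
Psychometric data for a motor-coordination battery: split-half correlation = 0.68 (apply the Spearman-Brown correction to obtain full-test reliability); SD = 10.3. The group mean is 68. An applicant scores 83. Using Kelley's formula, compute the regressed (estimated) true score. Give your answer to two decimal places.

Full-length reliability (Spearman-Brown) = 2(0.68)/(1+0.68) ≈ 0.810
T̂ = 0.810(83) + 0.190(68) ≈ 80.143

80.14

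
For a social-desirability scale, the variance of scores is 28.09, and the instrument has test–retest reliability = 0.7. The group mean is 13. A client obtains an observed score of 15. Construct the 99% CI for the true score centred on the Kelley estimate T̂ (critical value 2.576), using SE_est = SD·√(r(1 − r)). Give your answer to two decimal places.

[8.14, 20.66]

SD = √28.09 = 5.3000
T̂ = r·X + (1 − r)·M = 0.7000·15 + 0.3000·13 = 10.5000 + 3.9000 ≈ 14.4000
SE_est = SD · √(r(1 − r)) = 5.3000 · √0.2100 ≈ 5.3000 · 0.4583 ≈ 2.4288
CI = 14.4000 ± 2.576 · 2.4288 → [8.1435, 20.6565]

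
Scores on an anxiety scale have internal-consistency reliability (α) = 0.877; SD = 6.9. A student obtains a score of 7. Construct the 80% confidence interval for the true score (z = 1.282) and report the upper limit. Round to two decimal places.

10.10

SEM = 6.9000×√(1 − 0.8770) ≃ 2.4199
Half-width = 1.282×2.4199 ≃ 3.1023
Upper limit = 7 + 3.1023 ≃ 10.1023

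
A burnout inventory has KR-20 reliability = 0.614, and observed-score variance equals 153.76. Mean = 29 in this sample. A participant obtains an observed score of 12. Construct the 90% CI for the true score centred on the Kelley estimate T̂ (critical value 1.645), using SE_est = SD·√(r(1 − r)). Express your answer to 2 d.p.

[8.63, 28.49]

SD = √153.76 ≈ 12.4000
T̂ = r·X + (1 − r)·M = 0.6140×12 + 0.3860×29 = 7.3680 + 11.1940 ≈ 18.5620
SE_est = SD × √(r(1 − r)) = 12.4000 × √0.2370 ≈ 12.4000 × 0.4868 ≈ 6.0367
CI = 18.5620 ± 1.645 × 6.0367 → [8.6316, 28.4924]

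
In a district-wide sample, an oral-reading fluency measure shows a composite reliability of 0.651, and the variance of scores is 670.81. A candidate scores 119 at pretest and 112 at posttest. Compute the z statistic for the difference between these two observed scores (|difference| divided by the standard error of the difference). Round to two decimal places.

0.32

σ = 670.81^(1/2) = 25.900
SEM = 25.900 · √(1 − 0.651) = 25.900 · √0.349 ≈ 25.900 · 0.591 ≈ 15.301
SE_diff = SEM · √2 ≈ 15.301 · 1.414 ≈ 21.639
z = |119 − 112| / 21.639 = 7 / 21.639 ≈ 0.323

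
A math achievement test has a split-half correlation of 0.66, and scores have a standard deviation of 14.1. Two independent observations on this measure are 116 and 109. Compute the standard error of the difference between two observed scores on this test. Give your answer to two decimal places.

Full-length reliability (Spearman-Brown) = 2(0.66)/(1+0.66) ≈ 0.7952
The standard error of measurement is 14.1000·√(1 − 0.7952) ≈ 14.1000·0.4526 ≈ 6.3812.
Standard error of the difference = 6.3812·√2 ≈ 9.0244

9.02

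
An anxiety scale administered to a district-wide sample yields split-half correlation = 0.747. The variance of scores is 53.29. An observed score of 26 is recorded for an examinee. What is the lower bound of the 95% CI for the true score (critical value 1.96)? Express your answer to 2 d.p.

SD = √53.29 ≃ 7.30000
r_full = 2·0.747 / (1 + 0.747) ≃ 0.85518
SEM = 7.30000 · √(1 − 0.85518) = 7.30000 · √0.14482 ≃ 7.30000 · 0.38055 ≃ 2.77803
Margin = 1.96 · 2.77803 ≃ 5.44494
Lower bound: 26 − 5.44494 = 20.55506

20.56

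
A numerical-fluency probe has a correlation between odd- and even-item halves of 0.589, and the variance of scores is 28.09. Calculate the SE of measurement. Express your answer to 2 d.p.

2.70

SD = √28.09 ≃ 5.3000
r_full = 2·0.589 / (1 + 0.589) ≃ 0.7413
SEM = 5.3000 · √(1 − 0.7413) = 5.3000 · √0.2587 ≃ 5.3000 · 0.5086 ≃ 2.6955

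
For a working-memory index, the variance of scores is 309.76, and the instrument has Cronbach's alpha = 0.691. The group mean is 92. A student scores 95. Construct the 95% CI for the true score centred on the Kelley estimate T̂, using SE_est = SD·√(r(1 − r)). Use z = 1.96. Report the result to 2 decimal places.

SD = √309.76 = 17.6000
T̂ = r·X + (1 − r)·M = 0.6910·95 + 0.3090·92 = 65.6450 + 28.4280 ≈ 94.0730
SE_est = SD · √(r(1 − r)) = 17.6000 · √0.2135 ≈ 17.6000 · 0.4621 ≈ 8.1326
95% CI: 94.0730 ± 15.9400 ≈ (78.1330, 110.0130)

[78.13, 110.01]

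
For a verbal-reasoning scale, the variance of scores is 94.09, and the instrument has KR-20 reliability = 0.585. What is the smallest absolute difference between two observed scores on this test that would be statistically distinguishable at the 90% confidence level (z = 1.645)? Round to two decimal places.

σ = 94.09^(1/2) = 9.700
SEM = 9.700 * √(1 − 0.585) = 9.700 * √0.415 ≈ 9.700 * 0.644 ≈ 6.249
SE_diff = √2 * SEM ≈ 8.837
Minimum reliable difference = 1.645 * SE_diff ≈ 1.645 * 8.837 ≈ 14.537

14.54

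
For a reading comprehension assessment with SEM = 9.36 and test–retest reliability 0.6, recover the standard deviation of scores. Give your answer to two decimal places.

σ = SEM·(1 − r)^(−1/2) ≃ 9.36·1.5811 ≃ 14.7995

14.80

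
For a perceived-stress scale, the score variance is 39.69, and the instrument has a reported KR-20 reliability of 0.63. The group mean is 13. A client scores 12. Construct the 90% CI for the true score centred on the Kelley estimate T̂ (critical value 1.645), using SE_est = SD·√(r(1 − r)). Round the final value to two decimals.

[7.37, 17.37]

SD = √39.69 ≈ 6.300
T̂ = 0.630(12) + 0.370(13) ≈ 12.370
SE_est = SD * √(r(1 − r)) = 6.300 * √0.233 ≈ 6.300 * 0.483 ≈ 3.042
CI = 12.370 ± 1.645 * 3.042 → [7.366, 17.374]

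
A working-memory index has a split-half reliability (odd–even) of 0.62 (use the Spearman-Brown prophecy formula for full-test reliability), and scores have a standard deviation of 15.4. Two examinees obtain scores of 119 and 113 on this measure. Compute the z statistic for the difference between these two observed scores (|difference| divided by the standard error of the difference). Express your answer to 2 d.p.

Spearman-Brown: r = 2(0.62) / (1 + 0.62) = 1.24000 / 1.62000 ≈ 0.76543
The standard error of measurement is 15.40000×√(1 − 0.76543) ≈ 15.40000×0.48432 ≈ 7.45856.
Standard error of the difference = 7.45856·√2 ≈ 10.54800
z = |119 − 113| / 10.54800 = 6 / 10.54800 ≈ 0.56883

0.57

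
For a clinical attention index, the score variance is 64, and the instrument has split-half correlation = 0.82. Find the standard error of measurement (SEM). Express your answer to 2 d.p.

SD = √64 = 8.000
Spearman-Brown: r = 2(0.82) / (1 + 0.82) = 1.640 / 1.820 ≈ 0.901
SEM = 8.000*√(1 − 0.901) ≈ 2.516

2.52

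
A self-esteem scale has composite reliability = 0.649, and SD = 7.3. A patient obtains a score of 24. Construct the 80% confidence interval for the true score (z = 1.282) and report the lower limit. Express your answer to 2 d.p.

SEM = 7.300 × √(1 − 0.649) = 7.300 × √0.351 ≈ 7.300 × 0.592 ≈ 4.325
Margin = 1.282 × 4.325 ≈ 5.545
Lower limit = 24 − 5.545 ≈ 18.455

18.46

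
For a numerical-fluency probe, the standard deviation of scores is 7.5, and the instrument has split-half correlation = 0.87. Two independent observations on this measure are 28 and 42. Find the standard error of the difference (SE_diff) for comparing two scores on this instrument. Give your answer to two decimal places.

Spearman-Brown: r = 2(0.87) / (1 + 0.87) = 1.7400 / 1.8700 ≈ 0.9305
SEM = 7.5000*√(1 − 0.9305) ≈ 1.9775
SE_diff = SEM * √2 ≈ 1.9775 * 1.4142 ≈ 2.7966

2.80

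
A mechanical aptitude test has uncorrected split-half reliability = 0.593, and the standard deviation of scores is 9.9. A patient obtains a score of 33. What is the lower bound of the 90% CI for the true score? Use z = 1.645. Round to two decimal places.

24.77

Full-length reliability (Spearman-Brown) = 2(0.593)/(1+0.593) ≈ 0.74451
SEM = 9.90000 * √(1 − 0.74451) = 9.90000 * √0.25549 ≈ 9.90000 * 0.50546 ≈ 5.00408
1.645 * SEM ≈ 8.23172
Lower limit = 33 − 8.23172 ≈ 24.76828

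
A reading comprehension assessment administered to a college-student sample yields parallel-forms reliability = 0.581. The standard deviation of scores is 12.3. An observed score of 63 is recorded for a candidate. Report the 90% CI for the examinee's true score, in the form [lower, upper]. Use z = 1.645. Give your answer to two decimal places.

[49.90, 76.10]

SEM = 12.300 * √(1 − 0.581) = 12.300 * √0.419 ≈ 12.300 * 0.647 ≈ 7.962
Margin = 1.645 * 7.962 ≈ 13.097
90% CI: 63 ± 13.097 = [49.903, 76.097]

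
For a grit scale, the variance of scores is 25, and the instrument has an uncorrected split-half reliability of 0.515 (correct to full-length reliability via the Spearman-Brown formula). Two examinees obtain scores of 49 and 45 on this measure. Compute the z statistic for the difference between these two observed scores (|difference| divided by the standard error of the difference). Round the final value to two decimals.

SD = √25 ≈ 5.00000
Full-length reliability (Spearman-Brown) = 2(0.515)/(1+0.515) ≈ 0.67987
SEM = 5.00000 * √(1 − 0.67987) = 5.00000 * √0.32013 ≈ 5.00000 * 0.56580 ≈ 2.82901
SE_diff = √2 * SEM ≈ 4.00082
z = |49 − 45| / 4.00082 = 4 / 4.00082 ≈ 0.99979

1.00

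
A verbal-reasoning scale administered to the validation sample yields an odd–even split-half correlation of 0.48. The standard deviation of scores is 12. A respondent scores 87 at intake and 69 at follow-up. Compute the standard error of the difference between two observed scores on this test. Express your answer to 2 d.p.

10.06

r_full = 2·0.48 / (1 + 0.48) ≈ 0.6486
SEM = 12.0000 * √(1 − 0.6486) = 12.0000 * √0.3514 ≈ 12.0000 * 0.5927 ≈ 7.1130
SE_diff = SEM * √2 ≈ 7.1130 * 1.4142 ≈ 10.0593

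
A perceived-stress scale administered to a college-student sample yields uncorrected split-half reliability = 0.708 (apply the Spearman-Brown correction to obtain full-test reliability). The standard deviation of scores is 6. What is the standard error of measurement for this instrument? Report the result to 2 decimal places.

Full-length reliability (Spearman-Brown) = 2(0.708)/(1+0.708) ≈ 0.82904
SEM = 6.00000 * √(1 − 0.82904) = 6.00000 * √0.17096 ≈ 6.00000 * 0.41347 ≈ 2.48084

2.48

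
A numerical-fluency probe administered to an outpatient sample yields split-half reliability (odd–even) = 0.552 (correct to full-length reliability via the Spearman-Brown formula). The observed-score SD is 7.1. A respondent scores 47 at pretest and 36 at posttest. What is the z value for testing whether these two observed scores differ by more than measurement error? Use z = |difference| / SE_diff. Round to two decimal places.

r_full = 2·0.552 / (1 + 0.552) ≈ 0.711
SEM = 7.100 * √(1 − 0.711) = 7.100 * √0.289 ≈ 7.100 * 0.537 ≈ 3.815
SE_diff = √2 * SEM ≈ 5.395
z = |47 − 36| / 5.395 = 11 / 5.395 ≈ 2.039

2.04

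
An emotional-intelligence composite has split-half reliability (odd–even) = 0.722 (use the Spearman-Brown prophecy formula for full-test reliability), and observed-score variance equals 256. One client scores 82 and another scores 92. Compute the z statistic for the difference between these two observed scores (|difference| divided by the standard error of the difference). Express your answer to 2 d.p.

1.10

SD = √256 ≈ 16.00000
Full-length reliability (Spearman-Brown) = 2(0.722)/(1+0.722) ≈ 0.83856
The standard error of measurement is 16.00000*√(1 − 0.83856) ≈ 16.00000*0.40180 ≈ 6.42874.
SE_diff = √2 * SEM ≈ 9.09161
z = 10 / 9.09161 ≈ 1.09992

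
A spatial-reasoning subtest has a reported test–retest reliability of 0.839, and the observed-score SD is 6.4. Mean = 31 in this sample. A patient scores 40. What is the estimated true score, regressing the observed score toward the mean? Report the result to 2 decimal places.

38.55

T̂ = 0.839(40) + 0.161(31) ≈ 38.551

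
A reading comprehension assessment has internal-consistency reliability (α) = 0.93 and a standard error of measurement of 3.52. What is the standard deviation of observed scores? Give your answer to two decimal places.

13.30

σ = SEM·(1 − r)^(−1/2) ≈ 3.52·3.780 ≈ 13.304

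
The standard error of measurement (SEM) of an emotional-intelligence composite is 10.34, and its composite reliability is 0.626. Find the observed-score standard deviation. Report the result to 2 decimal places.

SD = SEM / √(1 − r) = 10.34 / √0.37400 ≃ 10.34 / 0.61156 ≃ 16.90771

16.91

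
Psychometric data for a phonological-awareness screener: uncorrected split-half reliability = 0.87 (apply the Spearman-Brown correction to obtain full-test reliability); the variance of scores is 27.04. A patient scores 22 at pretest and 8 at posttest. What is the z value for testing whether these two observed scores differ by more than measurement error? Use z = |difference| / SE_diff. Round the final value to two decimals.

7.22

SD = √27.04 = 5.20000
r_full = 2·0.87 / (1 + 0.87) ≈ 0.93048
SEM = 5.20000 × √(1 − 0.93048) = 5.20000 × √0.06952 ≈ 5.20000 × 0.26366 ≈ 1.37105
SE_diff = SEM × √2 ≈ 1.37105 × 1.41421 ≈ 1.93896
z = 14 / 1.93896 ≈ 7.22036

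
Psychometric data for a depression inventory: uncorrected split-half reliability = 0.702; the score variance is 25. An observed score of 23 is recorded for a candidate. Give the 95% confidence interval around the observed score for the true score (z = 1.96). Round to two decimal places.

[18.90, 27.10]

SD = √25 = 5.000
Full-length reliability (Spearman-Brown) = 2(0.702)/(1+0.702) ≈ 0.825
SEM = 5.000×√(1 − 0.825) ≈ 2.092
Margin = 1.96 × 2.092 ≈ 4.101
Interval: (18.899, 27.101)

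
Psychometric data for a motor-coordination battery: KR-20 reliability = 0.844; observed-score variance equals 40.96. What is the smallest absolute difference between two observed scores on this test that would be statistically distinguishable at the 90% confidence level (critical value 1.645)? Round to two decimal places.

5.88

σ = 40.96^(1/2) = 6.400
SEM = 6.400 × √(1 − 0.844) = 6.400 × √0.156 ≈ 6.400 × 0.395 ≈ 2.528
SE_diff = √2 × SEM ≈ 3.575
Minimum reliable difference = 1.645 × SE_diff ≈ 1.645 × 3.575 ≈ 5.881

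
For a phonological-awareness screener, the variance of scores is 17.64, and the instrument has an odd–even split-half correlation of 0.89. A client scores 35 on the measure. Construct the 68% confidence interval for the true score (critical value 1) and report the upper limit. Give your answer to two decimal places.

σ = 17.64^(1/2) = 4.20000
Spearman-Brown: r = 2(0.89) / (1 + 0.89) = 1.78000 / 1.89000 ≈ 0.94180
The standard error of measurement is 4.20000*√(1 − 0.94180) ≈ 4.20000*0.24125 ≈ 1.01325.
1 * SEM ≈ 1.01325
Upper bound: 35 + 1.01325 = 36.01325

36.01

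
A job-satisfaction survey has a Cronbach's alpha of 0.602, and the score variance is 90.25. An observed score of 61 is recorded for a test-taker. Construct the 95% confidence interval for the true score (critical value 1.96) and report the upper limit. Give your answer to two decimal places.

SD = √90.25 = 9.5000
SEM = 9.5000×√(1 − 0.6020) ≃ 5.9933
Half-width = 1.96×5.9933 ≃ 11.7468
Upper bound: 61 + 11.7468 = 72.7468

72.75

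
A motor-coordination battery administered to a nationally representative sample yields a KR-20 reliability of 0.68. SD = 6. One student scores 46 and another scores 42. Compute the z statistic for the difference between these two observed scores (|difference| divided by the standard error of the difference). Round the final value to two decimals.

0.83

SEM = 6.0000 * √(1 − 0.6800) = 6.0000 * √0.3200 ≈ 6.0000 * 0.5657 ≈ 3.3941
SE_diff = √2 * SEM ≈ 4.8000
z = |46 − 42| / 4.8000 = 4 / 4.8000 ≈ 0.8333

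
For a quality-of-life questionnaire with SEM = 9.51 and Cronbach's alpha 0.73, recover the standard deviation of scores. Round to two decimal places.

SD = SEM / √(1 − r) = 9.51 / √0.27000 ≈ 9.51 / 0.51962 ≈ 18.30200

18.30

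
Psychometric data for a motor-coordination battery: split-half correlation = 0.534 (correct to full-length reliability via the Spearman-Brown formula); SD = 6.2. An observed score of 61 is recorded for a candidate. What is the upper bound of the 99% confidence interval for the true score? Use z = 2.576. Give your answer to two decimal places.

69.80

r_full = 2·0.534 / (1 + 0.534) ≈ 0.6962
SEM = 6.2000 * √(1 − 0.6962) = 6.2000 * √0.3038 ≈ 6.2000 * 0.5512 ≈ 3.4172
Half-width = 2.576*3.4172 ≈ 8.8027
Upper bound: 61 + 8.8027 = 69.8027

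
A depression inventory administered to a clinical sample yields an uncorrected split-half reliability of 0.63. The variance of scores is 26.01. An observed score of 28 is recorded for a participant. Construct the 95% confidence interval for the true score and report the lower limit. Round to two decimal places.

SD = √26.01 ≃ 5.10000
Spearman-Brown: r = 2(0.63) / (1 + 0.63) = 1.26000 / 1.63000 ≃ 0.77301
SEM = 5.10000*√(1 − 0.77301) ≃ 2.42984
Half-width = 1.96*2.42984 ≃ 4.76248
Lower bound: 28 − 4.76248 = 23.23752

23.24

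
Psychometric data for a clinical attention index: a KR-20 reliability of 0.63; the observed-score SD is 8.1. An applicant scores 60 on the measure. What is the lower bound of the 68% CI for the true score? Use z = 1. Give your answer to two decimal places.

SEM = 8.1000 * √(1 − 0.6300) = 8.1000 * √0.3700 ≈ 8.1000 * 0.6083 ≈ 4.9270
Margin = 1 * 4.9270 ≈ 4.9270
Lower bound: 60 − 4.9270 = 55.0730

55.07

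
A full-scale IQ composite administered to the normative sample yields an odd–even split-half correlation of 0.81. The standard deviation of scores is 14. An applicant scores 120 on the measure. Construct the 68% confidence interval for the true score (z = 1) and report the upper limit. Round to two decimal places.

124.54

r_full = 2·0.81 / (1 + 0.81) ≈ 0.895
The standard error of measurement is 14.000·√(1 − 0.895) ≈ 14.000·0.324 ≈ 4.536.
Half-width = 1·4.536 ≈ 4.536
Upper bound: 120 + 4.536 = 124.536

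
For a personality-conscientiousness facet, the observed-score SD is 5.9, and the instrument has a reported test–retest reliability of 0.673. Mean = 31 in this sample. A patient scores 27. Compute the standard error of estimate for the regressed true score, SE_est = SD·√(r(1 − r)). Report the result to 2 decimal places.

2.77

SE_est = SD · √(r(1 − r)) = 5.9000 · √0.2201 ≈ 5.9000 · 0.4691 ≈ 2.7678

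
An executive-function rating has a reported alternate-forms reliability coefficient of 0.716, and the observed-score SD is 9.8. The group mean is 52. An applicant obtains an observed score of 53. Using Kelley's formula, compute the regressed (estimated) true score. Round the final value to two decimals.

T̂ = 0.716(53) + 0.284(52) ≃ 52.716

52.72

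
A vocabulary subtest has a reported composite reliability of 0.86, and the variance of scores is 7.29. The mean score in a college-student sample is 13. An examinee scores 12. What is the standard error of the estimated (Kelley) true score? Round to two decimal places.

0.94

σ = 7.29^(1/2) = 2.7000
SE_est = SD * √(r(1 − r)) = 2.7000 * √0.1204 ≃ 2.7000 * 0.3470 ≃ 0.9369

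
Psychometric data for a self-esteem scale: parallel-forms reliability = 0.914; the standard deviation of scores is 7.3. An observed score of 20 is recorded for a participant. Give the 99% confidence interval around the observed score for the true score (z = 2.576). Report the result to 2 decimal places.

SEM = 7.3000 · √(1 − 0.9140) = 7.3000 · √0.0860 ≈ 7.3000 · 0.2933 ≈ 2.1408
Margin = 2.576 · 2.1408 ≈ 5.5146
Interval: (14.4854, 25.5146)

[14.49, 25.51]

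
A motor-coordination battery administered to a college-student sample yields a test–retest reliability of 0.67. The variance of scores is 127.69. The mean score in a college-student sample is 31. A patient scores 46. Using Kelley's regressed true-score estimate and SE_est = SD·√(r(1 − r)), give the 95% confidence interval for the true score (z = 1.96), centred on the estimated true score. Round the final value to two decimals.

SD = √127.69 = 11.3000
T̂ = 0.6700(46) + 0.3300(31) ≈ 41.0500
SE_est = SD × √(r(1 − r)) = 11.3000 × √0.2211 ≈ 11.3000 × 0.4702 ≈ 5.3134
CI = 41.0500 ± 1.96 × 5.3134 → [30.6357, 51.4643]

[30.64, 51.46]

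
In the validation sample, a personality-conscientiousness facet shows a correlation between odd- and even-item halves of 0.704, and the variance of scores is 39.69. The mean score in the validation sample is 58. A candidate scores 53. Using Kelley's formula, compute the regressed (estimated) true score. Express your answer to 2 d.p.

53.87

Full-length reliability (Spearman-Brown) = 2(0.704)/(1+0.704) ≈ 0.8263
Estimated true score = 0.8263·53 + (1 − 0.8263)·58 ≈ 53.8685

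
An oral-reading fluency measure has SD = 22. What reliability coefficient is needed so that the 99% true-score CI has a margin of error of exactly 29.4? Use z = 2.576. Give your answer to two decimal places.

SEM needed = half-width / z = 29.4/2.576 ≃ 11.413
r = 1 − (11.413/22)² ≃ 1 − 0.269 ≃ 0.731

0.73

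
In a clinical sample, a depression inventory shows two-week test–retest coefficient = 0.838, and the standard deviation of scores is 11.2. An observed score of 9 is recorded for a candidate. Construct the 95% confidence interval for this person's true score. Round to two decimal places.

[0.16, 17.84]

SEM = 11.200*√(1 − 0.838) ≈ 4.508
Half-width = 1.96*4.508 ≈ 8.836
CI = 9 ± 8.836 → [0.164, 17.836]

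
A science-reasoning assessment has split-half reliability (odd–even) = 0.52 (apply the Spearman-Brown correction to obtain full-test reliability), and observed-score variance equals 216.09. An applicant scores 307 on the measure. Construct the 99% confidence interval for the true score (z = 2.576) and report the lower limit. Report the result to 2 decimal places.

285.72

SD = √216.09 ≈ 14.70000
Full-length reliability (Spearman-Brown) = 2(0.52)/(1+0.52) ≈ 0.68421
SEM = 14.70000×√(1 − 0.68421) ≈ 8.26069
2.576 × SEM ≈ 21.27953
Lower limit = 307 − 21.27953 ≈ 285.72047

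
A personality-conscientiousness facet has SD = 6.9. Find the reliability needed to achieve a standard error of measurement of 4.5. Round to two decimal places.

r = 1 − (4.5000/6.9)² ≈ 1 − 0.4253 ≈ 0.5747

0.57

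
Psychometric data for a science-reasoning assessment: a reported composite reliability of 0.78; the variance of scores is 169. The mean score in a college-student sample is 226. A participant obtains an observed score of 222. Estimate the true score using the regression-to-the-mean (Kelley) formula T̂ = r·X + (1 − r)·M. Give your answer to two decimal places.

222.88

Estimated true score = 0.78000*222 + (1 − 0.78000)*226 ≈ 222.88000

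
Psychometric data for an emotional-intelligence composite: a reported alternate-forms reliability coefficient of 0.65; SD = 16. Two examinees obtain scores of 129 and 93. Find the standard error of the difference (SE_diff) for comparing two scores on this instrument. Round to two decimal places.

SEM = 16.000·√(1 − 0.650) ≈ 9.466
SE_diff = √2 · SEM ≈ 13.387

13.39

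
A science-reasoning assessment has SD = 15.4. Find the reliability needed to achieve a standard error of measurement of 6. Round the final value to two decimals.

r = 1 − (6.000/15.4)² ≈ 1 − 0.152 ≈ 0.848

0.85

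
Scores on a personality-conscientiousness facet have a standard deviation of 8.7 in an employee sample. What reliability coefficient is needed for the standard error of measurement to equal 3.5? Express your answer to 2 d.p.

r = 1 − (SEM / SD)² = 1 − (3.500 / 8.7)² ≈ 1 − 0.162 ≈ 0.838

0.84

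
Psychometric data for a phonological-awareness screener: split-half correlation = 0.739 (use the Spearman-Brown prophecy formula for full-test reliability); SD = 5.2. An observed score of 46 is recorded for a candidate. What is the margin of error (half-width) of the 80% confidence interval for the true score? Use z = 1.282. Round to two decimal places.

2.58

Full-length reliability (Spearman-Brown) = 2(0.739)/(1+0.739) ≃ 0.850
SEM = 5.200*√(1 − 0.850) ≃ 2.015
Margin = 1.282 * 2.015 ≃ 2.583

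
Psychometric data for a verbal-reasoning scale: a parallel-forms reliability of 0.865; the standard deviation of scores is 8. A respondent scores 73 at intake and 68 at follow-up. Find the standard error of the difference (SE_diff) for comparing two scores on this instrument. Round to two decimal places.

SEM = 8.0000 * √(1 − 0.8650) = 8.0000 * √0.1350 ≈ 8.0000 * 0.3674 ≈ 2.9394
SE_diff = √2 * SEM ≈ 4.1569

4.16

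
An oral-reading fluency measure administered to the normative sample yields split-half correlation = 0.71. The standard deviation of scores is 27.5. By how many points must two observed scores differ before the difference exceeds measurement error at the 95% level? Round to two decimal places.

Spearman-Brown: r = 2(0.71) / (1 + 0.71) = 1.420 / 1.710 ≈ 0.830
SEM = 27.500 · √(1 − 0.830) = 27.500 · √0.170 ≈ 27.500 · 0.412 ≈ 11.325
Standard error of the difference = 11.325·√2 ≈ 16.016
Smallest detectable difference = 1.96·16.016 ≈ 31.391

31.39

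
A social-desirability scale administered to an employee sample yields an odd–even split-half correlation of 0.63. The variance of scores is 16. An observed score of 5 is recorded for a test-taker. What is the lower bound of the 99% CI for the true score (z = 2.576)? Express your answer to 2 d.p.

0.09

σ = 16^(1/2) = 4.000
r_full = 2·0.63 / (1 + 0.63) ≈ 0.773
The standard error of measurement is 4.000·√(1 − 0.773) ≈ 4.000·0.476 ≈ 1.906.
Half-width = 2.576·1.906 ≈ 4.909
Lower limit = 5 − 4.909 ≈ 0.091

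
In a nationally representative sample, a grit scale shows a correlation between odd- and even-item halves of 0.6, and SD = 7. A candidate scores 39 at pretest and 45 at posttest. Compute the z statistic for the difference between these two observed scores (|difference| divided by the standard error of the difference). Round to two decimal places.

1.21

Spearman-Brown: r = 2(0.6) / (1 + 0.6) = 1.20000 / 1.60000 ≈ 0.75000
SEM = 7.00000 * √(1 − 0.75000) = 7.00000 * √0.25000 ≈ 7.00000 * 0.50000 ≈ 3.50000
Standard error of the difference = 3.50000·√2 ≈ 4.94975
z = 6 / 4.94975 ≈ 1.21218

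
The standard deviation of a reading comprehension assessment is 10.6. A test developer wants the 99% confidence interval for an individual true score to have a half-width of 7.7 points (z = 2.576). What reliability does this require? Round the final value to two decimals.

Required SEM = 7.7 / 2.576 ≃ 2.98913
r = 1 − (SEM / SD)² = 1 − (2.98913 / 10.6)² ≃ 1 − 0.07952 ≃ 0.92048

0.92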